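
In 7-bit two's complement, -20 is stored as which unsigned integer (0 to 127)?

108

20 in 7 bits: 0010100
Invert: 1101011
Add 1:  1101100 = 108
(Check: 2^7 - 20 = 128 - 20 = 108.)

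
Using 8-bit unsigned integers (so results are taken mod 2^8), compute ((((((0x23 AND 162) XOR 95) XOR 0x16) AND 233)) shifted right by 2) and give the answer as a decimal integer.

0x23 = 00100011
162 = 10100010
→ AND → 00100010 = 34
95 = 01011111
→ XOR → 01111101 = 125
0x16 = 00010110
→ XOR → 01101011 = 107
233 = 11101001
→ AND → 01101001 = 105
→ shifted right by 2 → 00011010 = 26

26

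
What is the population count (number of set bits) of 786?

786 = 1100010010
Count the 1s: 1 + 1 + 1 + 1 = 4

4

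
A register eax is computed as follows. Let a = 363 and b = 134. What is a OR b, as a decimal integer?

495

363 = 101101011
134 = 010000110
 OR → 111101111 = 495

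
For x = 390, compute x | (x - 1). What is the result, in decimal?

391

x = 110000110 = 390
x - 1 = 110000101
OR    = 110000111 = 391
(x | (x - 1) sets all bits below the lowest set bit.)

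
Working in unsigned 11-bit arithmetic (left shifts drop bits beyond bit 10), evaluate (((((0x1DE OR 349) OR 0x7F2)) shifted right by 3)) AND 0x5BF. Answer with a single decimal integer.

0x1DE = 00111011110
349 = 00101011101
→ OR → 00111011111 = 479
0x7F2 = 11111110010
→ OR → 11111111111 = 2047
→ shifted right by 3 → 00011111111 = 255
0x5BF = 10110111111
→ AND → 00010111111 = 191

191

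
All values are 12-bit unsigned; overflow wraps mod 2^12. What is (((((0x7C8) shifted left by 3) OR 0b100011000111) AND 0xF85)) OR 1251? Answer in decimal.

0x7C8 = 011111001000
→ shifted left by 3 (mod 2^12) → 111001000000 = 3648
0b100011000111 = 100011000111
→ OR → 111011000111 = 3783
0xF85 = 111110000101
→ AND → 111010000101 = 3717
1251 = 010011100011
→ OR → 111011100111 = 3815

3815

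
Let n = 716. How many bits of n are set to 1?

5

716 = 1011001100
Count the 1s: 1 + 1 + 1 + 1 + 1 = 5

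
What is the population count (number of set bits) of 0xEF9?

0xEF9 = 111011111001
Count the 1s: 1 + 1 + 1 + 1 + 1 + 1 + 1 + 1 + 1 = 9

9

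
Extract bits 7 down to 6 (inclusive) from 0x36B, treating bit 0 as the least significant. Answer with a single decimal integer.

v = 01101101011
Shift right by 6: 01101
Mask low 2 bits: 01 = 1

1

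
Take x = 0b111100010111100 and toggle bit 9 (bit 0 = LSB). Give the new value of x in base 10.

x = 111100010111100
bit 9 is currently 0; toggle it via x ^ (1 << 9) = x ^ 512
→ 111101010111100 = 31420

31420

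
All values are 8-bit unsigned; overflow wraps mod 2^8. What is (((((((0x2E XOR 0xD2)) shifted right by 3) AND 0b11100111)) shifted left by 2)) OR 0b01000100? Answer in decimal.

0x2E = 00101110
0xD2 = 11010010
→ XOR → 11111100 = 252
→ shifted right by 3 → 00011111 = 31
0b11100111 = 11100111
→ AND → 00000111 = 7
→ shifted left by 2 (mod 2^8) → 00011100 = 28
0b01000100 = 01000100
→ OR → 01011100 = 92

92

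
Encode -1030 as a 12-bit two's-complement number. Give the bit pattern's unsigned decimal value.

1030 in 12 bits: 010000000110
Invert: 101111111001
Add 1:  101111111010 = 3066
(Check: 2^12 - 1030 = 4096 - 1030 = 3066.)

3066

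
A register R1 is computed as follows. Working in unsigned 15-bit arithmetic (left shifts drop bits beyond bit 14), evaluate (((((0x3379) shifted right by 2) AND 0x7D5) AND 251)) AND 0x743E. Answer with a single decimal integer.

16

0x3379 = 011001101111001
→ shifted right by 2 → 000110011011110 = 3294
0x7D5 = 000011111010101
→ AND → 000010011010100 = 1236
251 = 000000011111011
→ AND → 000000011010000 = 208
0x743E = 111010000111110
→ AND → 000000000010000 = 16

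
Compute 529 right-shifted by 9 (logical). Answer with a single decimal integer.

529 = 1000010001
shift right by 9 → 0000000001 = 1
(equivalently, floor(529 / 512))

1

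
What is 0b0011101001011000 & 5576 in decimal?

4168

a = 11101001011000
5576 = 01010111001000
AND → 01000001001000 = 4168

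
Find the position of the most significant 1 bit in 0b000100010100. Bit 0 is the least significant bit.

8

0b000100010100 = 100010100
The topmost 1 is at position 8 (since 2^8 = 256 ≤ 276 < 512).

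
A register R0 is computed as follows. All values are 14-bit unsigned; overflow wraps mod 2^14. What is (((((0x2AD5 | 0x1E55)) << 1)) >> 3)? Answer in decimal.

1973

0x2AD5 = 10101011010101
0x1E55 = 01111001010101
→ | → 11111011010101 = 16085
→ << 1 (mod 2^14) → 11110110101010 = 15786
→ >> 3 → 00011110110101 = 1973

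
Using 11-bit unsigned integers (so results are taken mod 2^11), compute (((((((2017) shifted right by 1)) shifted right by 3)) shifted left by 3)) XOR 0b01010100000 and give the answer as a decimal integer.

2017 = 11111100001
→ shifted right by 1 → 01111110000 = 1008
→ shifted right by 3 → 00001111110 = 126
→ shifted left by 3 (mod 2^11) → 01111110000 = 1008
0b01010100000 = 01010100000
→ XOR → 00101010000 = 336

336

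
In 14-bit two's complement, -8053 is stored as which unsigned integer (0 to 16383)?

8331

8053 in 14 bits: 01111101110101
Invert: 10000010001010
Add 1:  10000010001011 = 8331
(Check: 2^14 - 8053 = 16384 - 8053 = 8331.)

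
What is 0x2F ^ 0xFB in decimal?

212

0x2F = 00101111
0xFB = 11111011
XOR → 11010100 = 212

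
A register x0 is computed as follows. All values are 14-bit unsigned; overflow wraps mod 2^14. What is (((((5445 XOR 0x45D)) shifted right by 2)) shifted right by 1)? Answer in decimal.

5445 = 01010101000101
0x45D = 00010001011101
→ XOR → 01000100011000 = 4376
→ shifted right by 2 → 00010001000110 = 1094
→ shifted right by 1 → 00001000100011 = 547

547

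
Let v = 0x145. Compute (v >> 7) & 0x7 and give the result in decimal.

v = 0101000101
Shift right by 7: 010
Mask low 3 bits: 010 = 2

2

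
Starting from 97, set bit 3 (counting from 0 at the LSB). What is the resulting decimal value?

x = 0001100001
bit 3 is currently 0; set it via x | (1 << 3) = x | 8
→ 0001101001 = 105

105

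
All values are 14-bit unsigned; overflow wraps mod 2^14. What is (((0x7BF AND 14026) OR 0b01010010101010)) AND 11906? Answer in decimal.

1666

0x7BF = 00011110111111
14026 = 11011011001010
→ AND → 00011010001010 = 1674
0b01010010101010 = 01010010101010
→ OR → 01011010101010 = 5802
11906 = 10111010000010
→ AND → 00011010000010 = 1666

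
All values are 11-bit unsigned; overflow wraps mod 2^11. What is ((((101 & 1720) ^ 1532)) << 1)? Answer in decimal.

952

101 = 00001100101
1720 = 11010111000
→ & → 00000100000 = 32
1532 = 10111111100
→ ^ → 10111011100 = 1500
→ << 1 (mod 2^11) → 01110111000 = 952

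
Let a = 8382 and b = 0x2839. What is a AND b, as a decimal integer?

8382 = 10000010111110
0x2839 = 10100000111001
AND → 10000000111000 = 8248

8248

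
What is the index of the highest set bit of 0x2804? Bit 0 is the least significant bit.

0x2804 = 10100000000100
The topmost 1 is at position 13 (since 2^13 = 8192 ≤ 10244 < 16384).

13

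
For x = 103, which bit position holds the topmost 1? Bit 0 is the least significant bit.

6

103 = 1100111
The topmost 1 is at position 6 (since 2^6 = 64 ≤ 103 < 128).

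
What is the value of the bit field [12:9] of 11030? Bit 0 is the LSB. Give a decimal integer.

5

v = 10101100010110
Shift right by 9: 10101
Mask low 4 bits: 0101 = 5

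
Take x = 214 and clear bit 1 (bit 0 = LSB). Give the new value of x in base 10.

x = 011010110
bit 1 is currently 1; clear it via x & ~(1 << 1) = x & ~2
→ 011010100 = 212

212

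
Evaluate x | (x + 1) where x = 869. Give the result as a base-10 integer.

x = 1101100101 = 869
x + 1 = 1101100110
OR    = 1101100111 = 871
(x | (x + 1) sets the lowest cleared bit.)

871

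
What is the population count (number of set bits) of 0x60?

0x60 = 1100000
Count the 1s: 1 + 1 = 2

2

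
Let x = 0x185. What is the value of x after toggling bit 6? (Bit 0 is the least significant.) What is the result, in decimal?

453

x = 110000101
bit 6 is currently 0; toggle it via x ^ (1 << 6) = x ^ 64
→ 111000101 = 453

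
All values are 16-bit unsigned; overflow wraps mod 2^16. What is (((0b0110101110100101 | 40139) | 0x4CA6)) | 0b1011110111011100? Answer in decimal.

65535

0b0110101110100101 = 0110101110100101
40139 = 1001110011001011
→ | → 1111111111101111 = 65519
0x4CA6 = 0100110010100110
→ | → 1111111111101111 = 65519
0b1011110111011100 = 1011110111011100
→ | → 1111111111111111 = 65535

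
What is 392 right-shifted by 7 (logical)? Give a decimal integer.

3

392 = 110001000
shift right by 7 → 000000011 = 3
(equivalently, floor(392 / 128))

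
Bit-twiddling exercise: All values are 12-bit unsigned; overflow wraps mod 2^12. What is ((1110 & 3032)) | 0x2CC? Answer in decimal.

732

1110 = 010001010110
3032 = 101111011000
→ & → 000001010000 = 80
0x2CC = 001011001100
→ | → 001011011100 = 732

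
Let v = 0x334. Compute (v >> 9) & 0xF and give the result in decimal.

v = 00001100110100
Shift right by 9: 00001
Mask low 4 bits: 0001 = 1

1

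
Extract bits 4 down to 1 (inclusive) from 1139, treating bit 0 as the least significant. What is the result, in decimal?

9

v = 10001110011
Shift right by 1: 1000111001
Mask low 4 bits: 1001 = 9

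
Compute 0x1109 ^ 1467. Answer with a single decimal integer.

0x1109 = 1000100001001
1467 = 0010110111011
XOR → 1010010110010 = 5298

5298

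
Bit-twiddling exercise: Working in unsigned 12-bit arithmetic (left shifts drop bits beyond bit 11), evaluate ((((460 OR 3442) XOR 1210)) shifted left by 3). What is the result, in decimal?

2592

460 = 000111001100
3442 = 110101110010
→ OR → 110111111110 = 3582
1210 = 010010111010
→ XOR → 100101000100 = 2372
→ shifted left by 3 (mod 2^12) → 101000100000 = 2592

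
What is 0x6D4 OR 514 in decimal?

1750

0x6D4 = 11011010100
514 = 01000000010
 OR → 11011010110 = 1750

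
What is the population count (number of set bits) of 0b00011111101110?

n = 11111101110
Count the 1s: 1 + 1 + 1 + 1 + 1 + 1 + 1 + 1 + 1 = 9

9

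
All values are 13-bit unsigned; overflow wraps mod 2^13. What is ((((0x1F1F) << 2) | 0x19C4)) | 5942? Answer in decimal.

0x1F1F = 1111100011111
→ << 2 (mod 2^13) → 1110001111100 = 7292
0x19C4 = 1100111000100
→ | → 1110111111100 = 7676
5942 = 1011100110110
→ | → 1111111111110 = 8190

8190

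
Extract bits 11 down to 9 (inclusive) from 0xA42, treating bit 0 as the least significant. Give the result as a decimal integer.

5

v = 101001000010
Shift right by 9: 101
Mask low 3 bits: 101 = 5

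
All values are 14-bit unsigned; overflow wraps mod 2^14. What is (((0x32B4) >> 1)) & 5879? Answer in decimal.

4178

0x32B4 = 11001010110100
→ >> 1 → 01100101011010 = 6490
5879 = 01011011110111
→ & → 01000001010010 = 4178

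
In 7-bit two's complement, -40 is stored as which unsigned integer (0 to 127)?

40 in 7 bits: 0101000
Invert: 1010111
Add 1:  1011000 = 88
(Check: 2^7 - 40 = 128 - 40 = 88.)

88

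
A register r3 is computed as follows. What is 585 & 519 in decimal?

585 = 1001001001
519 = 1000000111
AND → 1000000001 = 513

513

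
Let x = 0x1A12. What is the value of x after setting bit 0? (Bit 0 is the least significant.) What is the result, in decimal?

6675

x = 1101000010010
bit 0 is currently 0; set it via x | (1 << 0) = x | 1
→ 1101000010011 = 6675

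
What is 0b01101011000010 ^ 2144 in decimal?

4770

a = 1101011000010
2144 = 0100001100000
XOR → 1001010100010 = 4770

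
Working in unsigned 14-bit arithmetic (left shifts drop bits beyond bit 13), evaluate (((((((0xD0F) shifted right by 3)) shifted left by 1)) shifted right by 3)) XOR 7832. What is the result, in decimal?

0xD0F = 00110100001111
→ shifted right by 3 → 00000110100001 = 417
→ shifted left by 1 (mod 2^14) → 00001101000010 = 834
→ shifted right by 3 → 00000001101000 = 104
7832 = 01111010011000
→ XOR → 01111011110000 = 7920

7920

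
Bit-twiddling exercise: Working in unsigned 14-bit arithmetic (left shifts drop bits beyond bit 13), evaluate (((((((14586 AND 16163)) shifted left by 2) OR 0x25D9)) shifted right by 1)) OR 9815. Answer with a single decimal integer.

14586 = 11100011111010
16163 = 11111100100011
→ AND → 11100000100010 = 14370
→ shifted left by 2 (mod 2^14) → 10000010001000 = 8328
0x25D9 = 10010111011001
→ OR → 10010111011001 = 9689
→ shifted right by 1 → 01001011101100 = 4844
9815 = 10011001010111
→ OR → 11011011111111 = 14079

14079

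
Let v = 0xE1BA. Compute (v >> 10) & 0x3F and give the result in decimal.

v = 1110000110111010
Shift right by 10: 111000
Mask low 6 bits: 111000 = 56

56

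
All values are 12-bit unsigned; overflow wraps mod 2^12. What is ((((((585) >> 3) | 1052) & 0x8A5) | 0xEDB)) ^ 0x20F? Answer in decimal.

3280

585 = 001001001001
→ >> 3 → 000001001001 = 73
1052 = 010000011100
→ | → 010001011101 = 1117
0x8A5 = 100010100101
→ & → 000000000101 = 5
0xEDB = 111011011011
→ | → 111011011111 = 3807
0x20F = 001000001111
→ ^ → 110011010000 = 3280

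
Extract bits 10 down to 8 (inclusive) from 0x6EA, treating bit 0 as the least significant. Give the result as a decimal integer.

v = 11011101010
Shift right by 8: 110
Mask low 3 bits: 110 = 6

6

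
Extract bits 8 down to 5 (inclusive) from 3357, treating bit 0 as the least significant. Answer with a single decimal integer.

8

v = 110100011101
Shift right by 5: 1101000
Mask low 4 bits: 1000 = 8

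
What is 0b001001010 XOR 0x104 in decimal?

334

a = 001001010
0x104 = 100000100
XOR → 101001110 = 334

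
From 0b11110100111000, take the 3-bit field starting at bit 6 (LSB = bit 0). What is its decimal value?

v = 11110100111000
Shift right by 6: 11110100
Mask low 3 bits: 100 = 4

4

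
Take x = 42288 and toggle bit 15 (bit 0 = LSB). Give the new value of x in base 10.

9520

x = 1010010100110000
bit 15 is currently 1; toggle it via x ^ (1 << 15) = x ^ 32768
→ 0010010100110000 = 9520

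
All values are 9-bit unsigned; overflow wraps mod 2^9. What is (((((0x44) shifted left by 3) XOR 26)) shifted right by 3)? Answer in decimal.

0x44 = 001000100
→ shifted left by 3 (mod 2^9) → 000100000 = 32
26 = 000011010
→ XOR → 000111010 = 58
→ shifted right by 3 → 000000111 = 7

7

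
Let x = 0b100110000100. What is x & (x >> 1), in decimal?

128

x = 100110000100 = 2436
x>>1 = 010011000010
AND  = 000010000000 = 128
(x & (x >> 1) has a 1 wherever x has two consecutive 1 bits.)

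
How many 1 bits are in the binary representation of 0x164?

0x164 = 101100100
Count the 1s: 1 + 1 + 1 + 1 = 4

4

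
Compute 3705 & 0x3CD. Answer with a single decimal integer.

3705 = 111001111001
0x3CD = 001111001101
AND → 001001001001 = 585

585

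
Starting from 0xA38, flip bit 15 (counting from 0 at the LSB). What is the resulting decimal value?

x = 0000101000111000
bit 15 is currently 0; toggle it via x ^ (1 << 15) = x ^ 32768
→ 1000101000111000 = 35384

35384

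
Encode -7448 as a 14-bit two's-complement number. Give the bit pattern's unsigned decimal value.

8936

7448 in 14 bits: 01110100011000
Invert: 10001011100111
Add 1:  10001011101000 = 8936
(Check: 2^14 - 7448 = 16384 - 7448 = 8936.)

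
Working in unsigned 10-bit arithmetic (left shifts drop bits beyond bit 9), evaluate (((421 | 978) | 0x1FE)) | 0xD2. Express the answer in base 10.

1023

421 = 0110100101
978 = 1111010010
→ | → 1111110111 = 1015
0x1FE = 0111111110
→ | → 1111111111 = 1023
0xD2 = 0011010010
→ | → 1111111111 = 1023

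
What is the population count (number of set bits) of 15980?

9

15980 = 11111001101100
Count the 1s: 1 + 1 + 1 + 1 + 1 + 1 + 1 + 1 + 1 = 9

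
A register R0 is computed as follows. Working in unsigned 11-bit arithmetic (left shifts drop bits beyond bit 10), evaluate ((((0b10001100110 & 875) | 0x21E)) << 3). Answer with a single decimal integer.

0b10001100110 = 10001100110
875 = 01101101011
→ & → 00001100010 = 98
0x21E = 01000011110
→ | → 01001111110 = 638
→ << 3 (mod 2^11) → 01111110000 = 1008

1008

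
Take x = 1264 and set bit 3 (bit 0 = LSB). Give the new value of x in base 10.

x = 10011110000
bit 3 is currently 0; set it via x | (1 << 3) = x | 8
→ 10011111000 = 1272

1272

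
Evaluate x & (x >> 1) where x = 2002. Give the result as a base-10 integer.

x = 11111010010 = 2002
x>>1 = 01111101001
AND  = 01111000000 = 960
(x & (x >> 1) has a 1 wherever x has two consecutive 1 bits.)

960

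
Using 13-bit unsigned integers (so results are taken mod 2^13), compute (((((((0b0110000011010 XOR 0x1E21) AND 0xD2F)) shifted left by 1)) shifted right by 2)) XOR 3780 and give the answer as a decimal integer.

3793

0b0110000011010 = 0110000011010
0x1E21 = 1111000100001
→ XOR → 1001000111011 = 4667
0xD2F = 0110100101111
→ AND → 0000000101011 = 43
→ shifted left by 1 (mod 2^13) → 0000001010110 = 86
→ shifted right by 2 → 0000000010101 = 21
3780 = 0111011000100
→ XOR → 0111011010001 = 3793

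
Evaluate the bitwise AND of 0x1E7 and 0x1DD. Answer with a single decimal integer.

453

0x1E7 = 111100111
0x1DD = 111011101
AND → 111000101 = 453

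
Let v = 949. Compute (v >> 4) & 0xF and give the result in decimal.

11

v = 1110110101
Shift right by 4: 111011
Mask low 4 bits: 1011 = 11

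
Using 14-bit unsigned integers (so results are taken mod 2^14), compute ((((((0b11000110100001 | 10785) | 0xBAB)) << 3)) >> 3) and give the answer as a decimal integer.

0b11000110100001 = 11000110100001
10785 = 10101000100001
→ | → 11101110100001 = 15265
0xBAB = 00101110101011
→ | → 11101110101011 = 15275
→ << 3 (mod 2^14) → 01110101011000 = 7512
→ >> 3 → 00001110101011 = 939

939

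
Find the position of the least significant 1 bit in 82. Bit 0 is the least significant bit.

1

82 = 1010010
Trailing zeros: 1, so the lowest set bit is bit 1 (value 2).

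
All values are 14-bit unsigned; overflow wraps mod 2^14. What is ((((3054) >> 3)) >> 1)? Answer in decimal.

190

3054 = 00101111101110
→ >> 3 → 00000101111101 = 381
→ >> 1 → 00000010111110 = 190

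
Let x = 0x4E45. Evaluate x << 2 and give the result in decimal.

0x4E45 = 00100111001000101
shift left by 2 → 10011100100010100 = 80148
(equivalently, 20037 × 2^2 = 20037 × 4)

80148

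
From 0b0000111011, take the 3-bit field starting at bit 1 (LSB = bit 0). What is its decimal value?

v = 0000111011
Shift right by 1: 000011101
Mask low 3 bits: 101 = 5

5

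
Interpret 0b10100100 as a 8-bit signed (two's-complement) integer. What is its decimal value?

pattern = 10100100 (MSB is 1 ⇒ negative)
Invert: 01011011, add 1 → 01011100 = 92, so the value is -92.
(Equivalently: 164 - 2^8 = 164 - 256 = -92.)

-92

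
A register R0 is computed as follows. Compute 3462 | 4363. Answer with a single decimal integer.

3462 = 0110110000110
4363 = 1000100001011
 OR → 1110110001111 = 7567

7567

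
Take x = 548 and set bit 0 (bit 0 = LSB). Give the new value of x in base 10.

x = 1000100100
bit 0 is currently 0; set it via x | (1 << 0) = x | 1
→ 1000100101 = 549

549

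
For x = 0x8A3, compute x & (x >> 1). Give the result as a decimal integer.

1

x = 100010100011 = 2211
x>>1 = 010001010001
AND  = 000000000001 = 1
(x & (x >> 1) has a 1 wherever x has two consecutive 1 bits.)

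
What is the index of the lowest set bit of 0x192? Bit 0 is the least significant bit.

0x192 = 110010010
Trailing zeros: 1, so the lowest set bit is bit 1 (value 2).

1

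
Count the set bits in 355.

355 = 101100011
Count the 1s: 1 + 1 + 1 + 1 + 1 = 5

5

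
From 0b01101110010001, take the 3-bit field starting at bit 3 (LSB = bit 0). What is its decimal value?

2

v = 01101110010001
Shift right by 3: 01101110010
Mask low 3 bits: 010 = 2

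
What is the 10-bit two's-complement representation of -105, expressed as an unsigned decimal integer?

919

105 in 10 bits: 0001101001
Invert: 1110010110
Add 1:  1110010111 = 919
(Check: 2^10 - 105 = 1024 - 105 = 919.)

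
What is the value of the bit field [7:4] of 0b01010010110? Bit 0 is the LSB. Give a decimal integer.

9

v = 01010010110
Shift right by 4: 0101001
Mask low 4 bits: 1001 = 9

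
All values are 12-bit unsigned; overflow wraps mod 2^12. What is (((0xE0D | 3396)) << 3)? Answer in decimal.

2664

0xE0D = 111000001101
3396 = 110101000100
→ | → 111101001101 = 3917
→ << 3 (mod 2^12) → 101001101000 = 2664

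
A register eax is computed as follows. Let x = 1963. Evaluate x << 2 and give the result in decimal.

7852

1963 = 0011110101011
shift left by 2 → 1111010101100 = 7852
(equivalently, 1963 × 2^2 = 1963 × 4)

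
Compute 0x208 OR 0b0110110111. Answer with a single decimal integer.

0x208 = 1000001000
b = 0110110111
 OR → 1110111111 = 959

959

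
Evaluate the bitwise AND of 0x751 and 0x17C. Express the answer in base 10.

336

0x751 = 11101010001
0x17C = 00101111100
AND → 00101010000 = 336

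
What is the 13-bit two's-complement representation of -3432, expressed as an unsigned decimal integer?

4760

3432 in 13 bits: 0110101101000
Invert: 1001010010111
Add 1:  1001010011000 = 4760
(Check: 2^13 - 3432 = 8192 - 3432 = 4760.)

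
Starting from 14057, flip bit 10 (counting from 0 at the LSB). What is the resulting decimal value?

13033

x = 11011011101001
bit 10 is currently 1; toggle it via x ^ (1 << 10) = x ^ 1024
→ 11001011101001 = 13033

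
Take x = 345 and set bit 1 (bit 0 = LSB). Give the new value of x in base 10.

347

x = 0101011001
bit 1 is currently 0; set it via x | (1 << 1) = x | 2
→ 0101011011 = 347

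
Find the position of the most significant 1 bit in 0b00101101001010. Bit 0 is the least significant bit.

11

0b00101101001010 = 101101001010
The topmost 1 is at position 11 (since 2^11 = 2048 ≤ 2890 < 4096).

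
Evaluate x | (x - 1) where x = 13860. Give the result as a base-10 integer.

13863

x = 11011000100100 = 13860
x - 1 = 11011000100011
OR    = 11011000100111 = 13863
(x | (x - 1) sets all bits below the lowest set bit.)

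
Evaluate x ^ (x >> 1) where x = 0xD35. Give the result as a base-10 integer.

2991

x = 110100110101 = 3381
x>>1 = 011010011010
XOR  = 101110101111 = 2991
(x ^ (x >> 1) gives the standard binary-reflected Gray code of x.)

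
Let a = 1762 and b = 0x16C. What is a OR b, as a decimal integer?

2030

1762 = 11011100010
0x16C = 00101101100
 OR → 11111101110 = 2030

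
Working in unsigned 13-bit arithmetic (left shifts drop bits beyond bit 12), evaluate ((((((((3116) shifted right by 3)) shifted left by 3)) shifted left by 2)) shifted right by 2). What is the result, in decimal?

3116 = 0110000101100
→ shifted right by 3 → 0000110000101 = 389
→ shifted left by 3 (mod 2^13) → 0110000101000 = 3112
→ shifted left by 2 (mod 2^13) → 1000010100000 = 4256
→ shifted right by 2 → 0010000101000 = 1064

1064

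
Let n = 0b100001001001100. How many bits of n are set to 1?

n = 100001001001100
Count the 1s: 1 + 1 + 1 + 1 + 1 = 5

5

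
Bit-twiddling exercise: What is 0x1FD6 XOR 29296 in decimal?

28070

0x1FD6 = 001111111010110
29296 = 111001001110000
XOR → 110110110100110 = 28070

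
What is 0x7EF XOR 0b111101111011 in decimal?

2196

0x7EF = 011111101111
b = 111101111011
XOR → 100010010100 = 2196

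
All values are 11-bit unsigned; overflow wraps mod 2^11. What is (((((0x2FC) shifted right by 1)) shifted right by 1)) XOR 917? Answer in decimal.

810

0x2FC = 01011111100
→ shifted right by 1 → 00101111110 = 382
→ shifted right by 1 → 00010111111 = 191
917 = 01110010101
→ XOR → 01100101010 = 810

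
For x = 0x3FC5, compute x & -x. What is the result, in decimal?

x = 11111111000101 = 16325
-x (two's complement) = …00000000111011
AND   = 00000000000001 = 1
(x & -x isolates the lowest set bit of x.)

1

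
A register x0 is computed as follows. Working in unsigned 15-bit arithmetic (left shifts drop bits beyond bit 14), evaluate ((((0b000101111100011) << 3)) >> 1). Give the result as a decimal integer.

12172

0b000101111100011 = 000101111100011
→ << 3 (mod 2^15) → 101111100011000 = 24344
→ >> 1 → 010111110001100 = 12172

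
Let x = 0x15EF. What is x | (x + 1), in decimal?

x = 1010111101111 = 5615
x + 1 = 1010111110000
OR    = 1010111111111 = 5631
(x | (x + 1) sets the lowest cleared bit.)

5631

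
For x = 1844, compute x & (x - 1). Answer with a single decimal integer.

1840

x = 11100110100 = 1844
x - 1 = 11100110011
AND   = 11100110000 = 1840
(x & (x - 1) clears the lowest set bit of x.)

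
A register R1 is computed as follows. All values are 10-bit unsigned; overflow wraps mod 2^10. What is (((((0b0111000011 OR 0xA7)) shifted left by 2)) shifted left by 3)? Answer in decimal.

224

0b0111000011 = 0111000011
0xA7 = 0010100111
→ OR → 0111100111 = 487
→ shifted left by 2 (mod 2^10) → 1110011100 = 924
→ shifted left by 3 (mod 2^10) → 0011100000 = 224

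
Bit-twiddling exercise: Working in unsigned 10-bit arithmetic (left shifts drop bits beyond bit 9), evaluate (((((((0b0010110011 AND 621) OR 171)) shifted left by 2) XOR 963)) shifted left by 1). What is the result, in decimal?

0b0010110011 = 0010110011
621 = 1001101101
→ AND → 0000100001 = 33
171 = 0010101011
→ OR → 0010101011 = 171
→ shifted left by 2 (mod 2^10) → 1010101100 = 684
963 = 1111000011
→ XOR → 0101101111 = 367
→ shifted left by 1 (mod 2^10) → 1011011110 = 734

734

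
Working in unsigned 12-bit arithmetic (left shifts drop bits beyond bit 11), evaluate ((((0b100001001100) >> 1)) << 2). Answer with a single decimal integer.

152

0b100001001100 = 100001001100
→ >> 1 → 010000100110 = 1062
→ << 2 (mod 2^12) → 000010011000 = 152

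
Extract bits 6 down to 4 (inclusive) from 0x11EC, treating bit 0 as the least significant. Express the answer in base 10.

v = 1000111101100
Shift right by 4: 100011110
Mask low 3 bits: 110 = 6

6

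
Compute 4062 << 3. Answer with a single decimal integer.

32496

4062 = 000111111011110
shift left by 3 → 111111011110000 = 32496
(equivalently, 4062 × 2^3 = 4062 × 8)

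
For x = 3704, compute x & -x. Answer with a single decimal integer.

8

x = 111001111000 = 3704
-x (two's complement) = …000110001000
AND   = 000000001000 = 8
(x & -x isolates the lowest set bit of x.)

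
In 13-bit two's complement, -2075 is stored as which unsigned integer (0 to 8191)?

2075 in 13 bits: 0100000011011
Invert: 1011111100100
Add 1:  1011111100101 = 6117
(Check: 2^13 - 2075 = 8192 - 2075 = 6117.)

6117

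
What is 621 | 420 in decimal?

621 = 1001101101
420 = 0110100100
 OR → 1111101101 = 1005

1005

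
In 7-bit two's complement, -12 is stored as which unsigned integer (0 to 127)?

116

12 in 7 bits: 0001100
Invert: 1110011
Add 1:  1110100 = 116
(Check: 2^7 - 12 = 128 - 12 = 116.)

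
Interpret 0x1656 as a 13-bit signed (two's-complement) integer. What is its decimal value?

pattern = 1011001010110 (MSB is 1 ⇒ negative)
Invert: 0100110101001, add 1 → 0100110101010 = 2474, so the value is -2474.
(Equivalently: 5718 - 2^13 = 5718 - 8192 = -2474.)

-2474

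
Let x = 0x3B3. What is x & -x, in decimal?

1

x = 1110110011 = 947
-x (two's complement) = …0001001101
AND   = 0000000001 = 1
(x & -x isolates the lowest set bit of x.)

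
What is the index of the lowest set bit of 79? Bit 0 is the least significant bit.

0

79 = 1001111
Trailing zeros: 0, so the lowest set bit is bit 0 (value 1).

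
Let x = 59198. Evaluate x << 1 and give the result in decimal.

118396

59198 = 01110011100111110
shift left by 1 → 11100111001111100 = 118396
(equivalently, 59198 × 2^1 = 59198 × 2)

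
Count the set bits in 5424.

5424 = 1010100110000
Count the 1s: 1 + 1 + 1 + 1 + 1 = 5

5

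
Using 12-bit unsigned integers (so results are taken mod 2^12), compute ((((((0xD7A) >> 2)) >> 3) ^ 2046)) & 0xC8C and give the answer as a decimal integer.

1156

0xD7A = 110101111010
→ >> 2 → 001101011110 = 862
→ >> 3 → 000001101011 = 107
2046 = 011111111110
→ ^ → 011110010101 = 1941
0xC8C = 110010001100
→ & → 010010000100 = 1156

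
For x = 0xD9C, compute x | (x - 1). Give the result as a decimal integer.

x = 110110011100 = 3484
x - 1 = 110110011011
OR    = 110110011111 = 3487
(x | (x - 1) sets all bits below the lowest set bit.)

3487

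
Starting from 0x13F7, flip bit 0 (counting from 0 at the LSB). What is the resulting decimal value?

5110

x = 1001111110111
bit 0 is currently 1; toggle it via x ^ (1 << 0) = x ^ 1
→ 1001111110110 = 5110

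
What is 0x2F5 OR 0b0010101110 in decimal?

0x2F5 = 1011110101
b = 0010101110
 OR → 1011111111 = 767

767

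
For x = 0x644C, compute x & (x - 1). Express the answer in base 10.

x = 110010001001100 = 25676
x - 1 = 110010001001011
AND   = 110010001001000 = 25672
(x & (x - 1) clears the lowest set bit of x.)

25672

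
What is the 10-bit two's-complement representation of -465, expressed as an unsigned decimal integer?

465 in 10 bits: 0111010001
Invert: 1000101110
Add 1:  1000101111 = 559
(Check: 2^10 - 465 = 1024 - 465 = 559.)

559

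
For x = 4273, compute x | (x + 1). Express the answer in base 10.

4275

x = 1000010110001 = 4273
x + 1 = 1000010110010
OR    = 1000010110011 = 4275
(x | (x + 1) sets the lowest cleared bit.)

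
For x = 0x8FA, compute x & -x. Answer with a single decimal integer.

x = 100011111010 = 2298
-x (two's complement) = …011100000110
AND   = 000000000010 = 2
(x & -x isolates the lowest set bit of x.)

2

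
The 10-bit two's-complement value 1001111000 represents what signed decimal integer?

-392

pattern = 1001111000 (MSB is 1 ⇒ negative)
Invert: 0110000111, add 1 → 0110001000 = 392, so the value is -392.
(Equivalently: 632 - 2^10 = 632 - 1024 = -392.)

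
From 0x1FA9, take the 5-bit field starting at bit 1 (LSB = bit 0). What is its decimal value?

v = 01111110101001
Shift right by 1: 0111111010100
Mask low 5 bits: 10100 = 20

20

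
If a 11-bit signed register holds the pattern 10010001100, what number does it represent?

-884

pattern = 10010001100 (MSB is 1 ⇒ negative)
Invert: 01101110011, add 1 → 01101110100 = 884, so the value is -884.
(Equivalently: 1164 - 2^11 = 1164 - 2048 = -884.)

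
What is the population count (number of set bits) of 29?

4

29 = 11101
Count the 1s: 1 + 1 + 1 + 1 = 4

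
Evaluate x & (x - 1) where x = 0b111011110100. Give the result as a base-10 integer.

x = 111011110100 = 3828
x - 1 = 111011110011
AND   = 111011110000 = 3824
(x & (x - 1) clears the lowest set bit of x.)

3824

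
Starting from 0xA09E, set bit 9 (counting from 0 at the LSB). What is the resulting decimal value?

x = 1010000010011110
bit 9 is currently 0; set it via x | (1 << 9) = x | 512
→ 1010001010011110 = 41630

41630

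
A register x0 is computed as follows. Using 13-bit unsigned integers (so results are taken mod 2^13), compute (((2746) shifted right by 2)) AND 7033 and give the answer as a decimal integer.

2746 = 0101010111010
→ shifted right by 2 → 0001010101110 = 686
7033 = 1101101111001
→ AND → 0001000101000 = 552

552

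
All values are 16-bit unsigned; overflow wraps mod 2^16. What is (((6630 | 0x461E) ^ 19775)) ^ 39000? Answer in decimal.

35481

6630 = 0001100111100110
0x461E = 0100011000011110
→ | → 0101111111111110 = 24574
19775 = 0100110100111111
→ ^ → 0001001011000001 = 4801
39000 = 1001100001011000
→ ^ → 1000101010011001 = 35481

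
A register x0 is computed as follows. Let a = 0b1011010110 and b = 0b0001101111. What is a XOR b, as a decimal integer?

697

a = 1011010110
b = 0001101111
XOR → 1010111001 = 697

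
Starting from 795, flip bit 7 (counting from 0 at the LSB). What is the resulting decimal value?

923

x = 1100011011
bit 7 is currently 0; toggle it via x ^ (1 << 7) = x ^ 128
→ 1110011011 = 923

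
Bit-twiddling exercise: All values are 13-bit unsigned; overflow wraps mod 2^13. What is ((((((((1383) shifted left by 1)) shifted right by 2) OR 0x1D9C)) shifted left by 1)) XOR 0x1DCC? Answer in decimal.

690

1383 = 0010101100111
→ shifted left by 1 (mod 2^13) → 0101011001110 = 2766
→ shifted right by 2 → 0001010110011 = 691
0x1D9C = 1110110011100
→ OR → 1111110111111 = 8127
→ shifted left by 1 (mod 2^13) → 1111101111110 = 8062
0x1DCC = 1110111001100
→ XOR → 0001010110010 = 690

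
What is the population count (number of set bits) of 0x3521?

0x3521 = 11010100100001
Count the 1s: 1 + 1 + 1 + 1 + 1 + 1 = 6

6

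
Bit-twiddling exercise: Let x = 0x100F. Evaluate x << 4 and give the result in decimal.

0x100F = 00001000000001111
shift left by 4 → 10000000011110000 = 65776
(equivalently, 4111 × 2^4 = 4111 × 16)

65776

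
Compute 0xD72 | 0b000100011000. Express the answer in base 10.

0xD72 = 110101110010
b = 000100011000
 OR → 110101111010 = 3450

3450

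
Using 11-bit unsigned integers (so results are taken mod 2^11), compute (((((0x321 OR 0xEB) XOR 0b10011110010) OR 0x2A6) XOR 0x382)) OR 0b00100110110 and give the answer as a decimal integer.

1343

0x321 = 01100100001
0xEB = 00011101011
→ OR → 01111101011 = 1003
0b10011110010 = 10011110010
→ XOR → 11100011001 = 1817
0x2A6 = 01010100110
→ OR → 11110111111 = 1983
0x382 = 01110000010
→ XOR → 10000111101 = 1085
0b00100110110 = 00100110110
→ OR → 10100111111 = 1343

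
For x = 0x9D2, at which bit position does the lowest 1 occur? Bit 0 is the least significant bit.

0x9D2 = 100111010010
Trailing zeros: 1, so the lowest set bit is bit 1 (value 2).

1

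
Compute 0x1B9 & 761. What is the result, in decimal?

185

0x1B9 = 0110111001
761 = 1011111001
AND → 0010111001 = 185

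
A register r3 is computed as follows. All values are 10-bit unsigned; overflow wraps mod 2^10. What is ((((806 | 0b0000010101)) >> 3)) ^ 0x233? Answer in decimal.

597

806 = 1100100110
0b0000010101 = 0000010101
→ | → 1100110111 = 823
→ >> 3 → 0001100110 = 102
0x233 = 1000110011
→ ^ → 1001010101 = 597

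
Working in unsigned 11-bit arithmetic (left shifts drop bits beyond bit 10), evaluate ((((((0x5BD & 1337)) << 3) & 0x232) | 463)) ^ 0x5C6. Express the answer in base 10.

1033

0x5BD = 10110111101
1337 = 10100111001
→ & → 10100111001 = 1337
→ << 3 (mod 2^11) → 00111001000 = 456
0x232 = 01000110010
→ & → 00000000000 = 0
463 = 00111001111
→ | → 00111001111 = 463
0x5C6 = 10111000110
→ ^ → 10000001001 = 1033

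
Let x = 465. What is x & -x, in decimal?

x = 111010001 = 465
-x (two's complement) = …000101111
AND   = 000000001 = 1
(x & -x isolates the lowest set bit of x.)

1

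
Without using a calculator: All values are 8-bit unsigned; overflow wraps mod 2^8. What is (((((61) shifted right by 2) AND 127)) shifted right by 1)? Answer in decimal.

7

61 = 00111101
→ shifted right by 2 → 00001111 = 15
127 = 01111111
→ AND → 00001111 = 15
→ shifted right by 1 → 00000111 = 7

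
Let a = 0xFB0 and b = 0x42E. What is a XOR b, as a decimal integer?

2974

0xFB0 = 111110110000
0x42E = 010000101110
XOR → 101110011110 = 2974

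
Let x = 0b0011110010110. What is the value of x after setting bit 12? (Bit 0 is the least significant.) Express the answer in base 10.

6038

x = 0011110010110
bit 12 is currently 0; set it via x | (1 << 12) = x | 4096
→ 1011110010110 = 6038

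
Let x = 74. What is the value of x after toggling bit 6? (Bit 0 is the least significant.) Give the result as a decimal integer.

x = 01001010
bit 6 is currently 1; toggle it via x ^ (1 << 6) = x ^ 64
→ 00001010 = 10

10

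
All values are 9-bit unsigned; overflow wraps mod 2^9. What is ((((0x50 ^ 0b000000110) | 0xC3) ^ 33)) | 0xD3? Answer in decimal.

0x50 = 001010000
0b000000110 = 000000110
→ ^ → 001010110 = 86
0xC3 = 011000011
→ | → 011010111 = 215
33 = 000100001
→ ^ → 011110110 = 246
0xD3 = 011010011
→ | → 011110111 = 247

247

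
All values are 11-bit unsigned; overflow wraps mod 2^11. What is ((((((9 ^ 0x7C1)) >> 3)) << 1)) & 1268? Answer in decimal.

240

9 = 00000001001
0x7C1 = 11111000001
→ ^ → 11111001000 = 1992
→ >> 3 → 00011111001 = 249
→ << 1 (mod 2^11) → 00111110010 = 498
1268 = 10011110100
→ & → 00011110000 = 240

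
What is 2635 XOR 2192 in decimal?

731

2635 = 101001001011
2192 = 100010010000
XOR → 001011011011 = 731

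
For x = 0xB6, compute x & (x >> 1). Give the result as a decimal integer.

18

x = 10110110 = 182
x>>1 = 01011011
AND  = 00010010 = 18
(x & (x >> 1) has a 1 wherever x has two consecutive 1 bits.)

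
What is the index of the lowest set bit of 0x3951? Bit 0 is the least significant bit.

0

0x3951 = 11100101010001
Trailing zeros: 0, so the lowest set bit is bit 0 (value 1).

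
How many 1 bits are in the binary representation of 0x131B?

7

0x131B = 1001100011011
Count the 1s: 1 + 1 + 1 + 1 + 1 + 1 + 1 = 7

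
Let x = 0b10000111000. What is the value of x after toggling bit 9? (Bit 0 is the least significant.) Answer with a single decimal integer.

x = 10000111000
bit 9 is currently 0; toggle it via x ^ (1 << 9) = x ^ 512
→ 11000111000 = 1592

1592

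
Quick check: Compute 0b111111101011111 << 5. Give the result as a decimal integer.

1043424

x = 00000111111101011111
shift left by 5 → 11111110101111100000 = 1043424
(equivalently, 32607 × 2^5 = 32607 × 32)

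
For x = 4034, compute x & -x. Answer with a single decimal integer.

x = 111111000010 = 4034
-x (two's complement) = …000000111110
AND   = 000000000010 = 2
(x & -x isolates the lowest set bit of x.)

2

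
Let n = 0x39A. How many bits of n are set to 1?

6

0x39A = 1110011010
Count the 1s: 1 + 1 + 1 + 1 + 1 + 1 = 6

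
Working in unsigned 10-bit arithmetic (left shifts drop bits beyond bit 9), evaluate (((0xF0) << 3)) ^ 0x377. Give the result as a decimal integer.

247

0xF0 = 0011110000
→ << 3 (mod 2^10) → 1110000000 = 896
0x377 = 1101110111
→ ^ → 0011110111 = 247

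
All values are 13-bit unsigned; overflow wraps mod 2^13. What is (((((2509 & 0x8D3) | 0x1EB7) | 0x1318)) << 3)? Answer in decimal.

2509 = 0100111001101
0x8D3 = 0100011010011
→ & → 0100011000001 = 2241
0x1EB7 = 1111010110111
→ | → 1111011110111 = 7927
0x1318 = 1001100011000
→ | → 1111111111111 = 8191
→ << 3 (mod 2^13) → 1111111111000 = 8184

8184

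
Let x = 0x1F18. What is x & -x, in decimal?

x = 1111100011000 = 7960
-x (two's complement) = …0000011101000
AND   = 0000000001000 = 8
(x & -x isolates the lowest set bit of x.)

8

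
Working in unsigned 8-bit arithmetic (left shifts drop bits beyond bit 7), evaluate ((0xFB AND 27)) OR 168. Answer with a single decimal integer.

187

0xFB = 11111011
27 = 00011011
→ AND → 00011011 = 27
168 = 10101000
→ OR → 10111011 = 187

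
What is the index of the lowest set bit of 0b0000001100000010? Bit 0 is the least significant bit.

0b0000001100000010 = 1100000010
Trailing zeros: 1, so the lowest set bit is bit 1 (value 2).

1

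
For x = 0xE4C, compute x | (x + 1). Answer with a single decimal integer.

x = 111001001100 = 3660
x + 1 = 111001001101
OR    = 111001001101 = 3661
(x | (x + 1) sets the lowest cleared bit.)

3661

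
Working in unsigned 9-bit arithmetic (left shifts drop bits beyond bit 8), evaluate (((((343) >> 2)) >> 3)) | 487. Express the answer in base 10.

495

343 = 101010111
→ >> 2 → 001010101 = 85
→ >> 3 → 000001010 = 10
487 = 111100111
→ | → 111101111 = 495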